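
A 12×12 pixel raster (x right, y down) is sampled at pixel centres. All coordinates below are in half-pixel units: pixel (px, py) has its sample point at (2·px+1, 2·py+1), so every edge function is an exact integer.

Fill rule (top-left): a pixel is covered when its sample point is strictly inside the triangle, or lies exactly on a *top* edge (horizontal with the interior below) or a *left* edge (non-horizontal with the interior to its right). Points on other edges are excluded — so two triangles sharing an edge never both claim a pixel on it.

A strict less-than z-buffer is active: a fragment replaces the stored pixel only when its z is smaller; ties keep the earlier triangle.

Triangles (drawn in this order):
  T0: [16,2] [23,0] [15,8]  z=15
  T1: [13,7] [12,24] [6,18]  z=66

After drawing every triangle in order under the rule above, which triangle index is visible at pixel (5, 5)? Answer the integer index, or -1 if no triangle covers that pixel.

T0:
  2·area = 40
  edge (16, 2)→(23, 0): d=(7,-2) top-left  bias=+0
  edge (23, 0)→(15, 8): d=(-8,8) right/bottom  bias=-1
  edge (15, 8)→(16, 2): d=(1,-6) top-left  bias=+0
    (10,0)@(21, 1): e=[3,8,29] → #
    (11,0)@(23, 1): e=[7,-8,41] → ·
    (8,1)@(17, 3): e=[9,24,7] → #
    (9,1)@(19, 3): e=[13,8,19] → #
    (10,1)@(21, 3): e=[17,-8,31] → ·
    (8,2)@(17, 5): e=[23,8,9] → #
    (9,2)@(19, 5): e=[27,-8,21] → ·
    (8,3)@(17, 7): e=[37,-8,11] → ·
  covered (4 px):
    · · · · · · · · · · # ·
    · · · · · · · · # # · ·
    · · · · · · · · # · · ·
    · · · · · · · · · · · ·
    · · · · · · · · · · · ·
    · · · · · · · · · · · ·
    · · · · · · · · · · · ·
    · · · · · · · · · · · ·
    · · · · · · · · · · · ·
    · · · · · · · · · · · ·
    · · · · · · · · · · · ·
    · · · · · · · · · · · ·
T1:
  2·area = 108
  edge (13, 7)→(12, 24): d=(-1,17) right/bottom  bias=-1
  edge (12, 24)→(6, 18): d=(-6,-6) top-left  bias=+0
  edge (6, 18)→(13, 7): d=(7,-11) top-left  bias=+0
    (6,3)@(13, 7): e=[0,108,0] → ·  [on edge]
    (5,5)@(11, 11): e=[30,72,6] → #
    (6,5)@(13, 11): e=[-4,84,28] → ·
    (0,6)@(1, 13): e=[198,0,-90] → ·  [on edge]
    (5,6)@(11, 13): e=[28,60,20] → #
    (6,6)@(13, 13): e=[-6,72,42] → ·
    (1,7)@(3, 15): e=[162,0,-54] → ·  [on edge]
    (4,7)@(9, 15): e=[60,36,12] → #
    (6,7)@(13, 15): e=[-8,60,56] → ·
    (2,8)@(5, 17): e=[126,0,-18] → ·  [on edge]
    (3,8)@(7, 17): e=[92,12,4] → #
    (6,8)@(13, 17): e=[-10,48,70] → ·
    (3,9)@(7, 19): e=[90,0,18] → #  [on edge]
    (4,10)@(9, 21): e=[54,0,54] → #  [on edge]
    (5,11)@(11, 23): e=[18,0,90] → #  [on edge]
  covered (13 px):
    · · · · · · · · · · · ·
    · · · · · · · · · · · ·
    · · · · · · · · · · · ·
    · · · · · · · · · · · ·
    · · · · · · · · · · · ·
    · · · · · # · · · · · ·
    · · · · · # · · · · · ·
    · · · · # # · · · · · ·
    · · · # # # · · · · · ·
    · · · # # # · · · · · ·
    · · · · # # · · · · · ·
    · · · · · # · · · · · ·

Z-buffer (winner per pixel, '.' = empty):
  . . . . . . . . . . 0 .
  . . . . . . . . 0 0 . .
  . . . . . . . . 0 . . .
  . . . . . . . . . . . .
  . . . . . . . . . . . .
  . . . . . 1 . . . . . .
  . . . . . 1 . . . . . .
  . . . . 1 1 . . . . . .
  . . . 1 1 1 . . . . . .
  . . . 1 1 1 . . . . . .
  . . . . 1 1 . . . . . .
  . . . . . 1 . . . . . .

Answer: 1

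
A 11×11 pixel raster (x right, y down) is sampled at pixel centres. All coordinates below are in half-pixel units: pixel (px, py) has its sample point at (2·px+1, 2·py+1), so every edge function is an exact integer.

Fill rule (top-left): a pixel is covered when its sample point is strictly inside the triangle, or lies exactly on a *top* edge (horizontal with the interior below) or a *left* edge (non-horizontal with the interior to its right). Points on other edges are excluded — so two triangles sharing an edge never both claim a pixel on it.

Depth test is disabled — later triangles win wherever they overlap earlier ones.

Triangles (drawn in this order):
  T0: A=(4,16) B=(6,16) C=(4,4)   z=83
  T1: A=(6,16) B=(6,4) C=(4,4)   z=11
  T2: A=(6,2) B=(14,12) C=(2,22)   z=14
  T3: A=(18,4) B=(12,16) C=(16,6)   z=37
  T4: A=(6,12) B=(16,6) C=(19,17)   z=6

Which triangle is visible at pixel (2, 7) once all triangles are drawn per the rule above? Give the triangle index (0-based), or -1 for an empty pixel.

T0:
  2·area = 24  (B↔C swapped to make it positive)
  edge (4, 16)→(4, 4): d=(0,-12) top-left  bias=+0
  edge (4, 4)→(6, 16): d=(2,12) right/bottom  bias=-1
  edge (6, 16)→(4, 16): d=(-2,0) right/bottom  bias=-1
    (2,5)@(5, 11): e=[12,2,10] → █
    (3,5)@(7, 11): e=[36,-22,10] → ·
    (2,6)@(5, 13): e=[12,6,6] → █
    (3,6)@(7, 13): e=[36,-18,6] → ·
    (2,7)@(5, 15): e=[12,10,2] → █
    (3,7)@(7, 15): e=[36,-14,2] → ·
    (2,8)@(5, 17): e=[12,14,-2] → ·
  covered (3 px):
    · · · · · · · · · · ·
    · · · · · · · · · · ·
    · · · · · · · · · · ·
    · · · · · · · · · · ·
    · · · · · · · · · · ·
    · · █ · · · · · · · ·
    · · █ · · · · · · · ·
    · · █ · · · · · · · ·
    · · · · · · · · · · ·
    · · · · · · · · · · ·
    · · · · · · · · · · ·
T1:
  2·area = 24  (B↔C swapped to make it positive)
  edge (6, 16)→(4, 4): d=(-2,-12) top-left  bias=+0
  edge (4, 4)→(6, 4): d=(2,0) top-left  bias=+0
  edge (6, 4)→(6, 16): d=(0,12) right/bottom  bias=-1
    (2,2)@(5, 5): e=[10,2,12] → █
    (3,2)@(7, 5): e=[34,2,-12] → ·
    (2,3)@(5, 7): e=[6,6,12] → █
    (3,3)@(7, 7): e=[30,6,-12] → ·
    (2,4)@(5, 9): e=[2,10,12] → █
    (3,4)@(7, 9): e=[26,10,-12] → ·
    (2,5)@(5, 11): e=[-2,14,12] → ·
  covered (3 px):
    · · · · · · · · · · ·
    · · · · · · · · · · ·
    · · █ · · · · · · · ·
    · · █ · · · · · · · ·
    · · █ · · · · · · · ·
    · · · · · · · · · · ·
    · · · · · · · · · · ·
    · · · · · · · · · · ·
    · · · · · · · · · · ·
    · · · · · · · · · · ·
    · · · · · · · · · · ·
T2:
  2·area = 200
  edge (6, 2)→(14, 12): d=(8,10) right/bottom  bias=-1
  edge (14, 12)→(2, 22): d=(-12,10) right/bottom  bias=-1
  edge (2, 22)→(6, 2): d=(4,-20) top-left  bias=+0
    (3,2)@(7, 5): e=[14,154,32] → █
    (4,2)@(9, 5): e=[-6,134,72] → ·
    (2,3)@(5, 7): e=[50,150,0] → █  [on edge]
    (4,3)@(9, 7): e=[10,110,80] → █
    (5,3)@(11, 7): e=[-10,90,120] → ·
    (2,4)@(5, 9): e=[66,126,8] → █
    (5,4)@(11, 9): e=[6,66,128] → █
    (6,4)@(13, 9): e=[-14,46,168] → ·
    (2,5)@(5, 11): e=[82,102,16] → █
    (6,5)@(13, 11): e=[2,22,176] → █
    (7,5)@(15, 11): e=[-18,2,216] → ·
    (2,6)@(5, 13): e=[98,78,24] → █
    (1,8)@(3, 17): e=[150,50,0] → █  [on edge]
  covered (26 px):
    · · · · · · · · · · ·
    · · · · · · · · · · ·
    · · · █ · · · · · · ·
    · · █ █ █ · · · · · ·
    · · █ █ █ █ · · · · ·
    · · █ █ █ █ █ · · · ·
    · · █ █ █ █ · · · · ·
    · · █ █ █ · · · · · ·
    · █ █ █ · · · · · · ·
    · █ █ · · · · · · · ·
    · █ · · · · · · · · ·
T3:
  2·area = 12
  edge (18, 4)→(12, 16): d=(-6,12) right/bottom  bias=-1
  edge (12, 16)→(16, 6): d=(4,-10) top-left  bias=+0
  edge (16, 6)→(18, 4): d=(2,-2) top-left  bias=+0
    (10,0)@(21, 1): e=[-18,30,0] → ·  [on edge]
    (9,1)@(19, 3): e=[-6,18,0] → ·  [on edge]
    (8,2)@(17, 5): e=[6,6,0] → █  [on edge]
    (9,2)@(19, 5): e=[-18,26,4] → ·
    (7,3)@(15, 7): e=[18,-6,0] → ·  [on edge]
    (8,3)@(17, 7): e=[-6,14,4] → ·
    (6,4)@(13, 9): e=[30,-18,0] → ·  [on edge]
    (7,4)@(15, 9): e=[6,2,4] → █
    (8,4)@(17, 9): e=[-18,22,8] → ·
    (5,5)@(11, 11): e=[42,-30,0] → ·  [on edge]
    (7,5)@(15, 11): e=[-6,10,8] → ·
    (4,6)@(9, 13): e=[54,-42,0] → ·  [on edge]
    (3,7)@(7, 15): e=[66,-54,0] → ·  [on edge]
    (2,8)@(5, 17): e=[78,-66,0] → ·  [on edge]
    (1,9)@(3, 19): e=[90,-78,0] → ·  [on edge]
    (0,10)@(1, 21): e=[102,-90,0] → ·  [on edge]
  covered (2 px):
    · · · · · · · · · · ·
    · · · · · · · · · · ·
    · · · · · · · · █ · ·
    · · · · · · · · · · ·
    · · · · · · · █ · · ·
    · · · · · · · · · · ·
    · · · · · · · · · · ·
    · · · · · · · · · · ·
    · · · · · · · · · · ·
    · · · · · · · · · · ·
    · · · · · · · · · · ·
T4:
  2·area = 128
  edge (6, 12)→(16, 6): d=(10,-6) top-left  bias=+0
  edge (16, 6)→(19, 17): d=(3,11) right/bottom  bias=-1
  edge (19, 17)→(6, 12): d=(-13,-5) top-left  bias=+0
    (10,1)@(21, 3): e=[0,-64,192] → ·  [on edge]
    (7,3)@(15, 7): e=[4,14,110] → █
    (8,3)@(17, 7): e=[16,-8,120] → ·
    (5,4)@(11, 9): e=[0,64,64] → █  [on edge]
    (6,4)@(13, 9): e=[12,42,74] → █
    (8,4)@(17, 9): e=[36,-2,94] → ·
    (4,5)@(9, 11): e=[8,92,28] → █
    (8,5)@(17, 11): e=[56,4,68] → █
    (9,5)@(19, 11): e=[68,-18,78] → ·
    (4,6)@(9, 13): e=[28,98,2] → █
    (9,6)@(19, 13): e=[88,-12,52] → ·
    (0,7)@(1, 15): e=[0,192,-64] → ·  [on edge]
    (9,8)@(19, 17): e=[128,0,0] → ·  [on edge]
  covered (16 px):
    · · · · · · · · · · ·
    · · · · · · · · · · ·
    · · · · · · · · · · ·
    · · · · · · · █ · · ·
    · · · · · █ █ █ · · ·
    · · · · █ █ █ █ █ · ·
    · · · · █ █ █ █ █ · ·
    · · · · · · · █ █ · ·
    · · · · · · · · · · ·
    · · · · · · · · · · ·
    · · · · · · · · · · ·

Z-buffer (winner per pixel, '.' = empty):
  . . . . . . . . . . .
  . . . . . . . . . . .
  . . 1 2 . . . . 3 . .
  . . 2 2 2 . . 4 . . .
  . . 2 2 2 4 4 4 . . .
  . . 2 2 4 4 4 4 4 . .
  . . 2 2 4 4 4 4 4 . .
  . . 2 2 2 . . 4 4 . .
  . 2 2 2 . . . . . . .
  . 2 2 . . . . . . . .
  . 2 . . . . . . . . .

Result: 2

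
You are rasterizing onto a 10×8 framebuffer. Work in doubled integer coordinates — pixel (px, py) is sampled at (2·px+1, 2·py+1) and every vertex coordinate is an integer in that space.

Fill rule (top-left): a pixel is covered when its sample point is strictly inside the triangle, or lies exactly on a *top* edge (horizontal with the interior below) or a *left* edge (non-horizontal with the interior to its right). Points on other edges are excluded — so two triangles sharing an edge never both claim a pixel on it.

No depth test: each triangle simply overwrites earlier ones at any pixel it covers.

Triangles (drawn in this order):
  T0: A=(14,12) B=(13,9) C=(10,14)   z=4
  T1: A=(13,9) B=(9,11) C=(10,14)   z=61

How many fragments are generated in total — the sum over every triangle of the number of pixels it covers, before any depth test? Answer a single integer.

T0:
  2·area = 14  (B↔C swapped to make it positive)
  edge (14, 12)→(10, 14): d=(-4,2) right/bottom  bias=-1
  edge (10, 14)→(13, 9): d=(3,-5) top-left  bias=+0
  edge (13, 9)→(14, 12): d=(1,3) right/bottom  bias=-1
    (5,1)@(11, 3): e=[42,-28,0] → .  [on edge]
    (6,4)@(13, 9): e=[14,0,0] → .  [on edge]
    (6,5)@(13, 11): e=[6,6,2] → X
    (7,5)@(15, 11): e=[2,16,-4] → .
    (5,6)@(11, 13): e=[2,2,10] → X
    (6,6)@(13, 13): e=[-2,12,4] → .
    (5,7)@(11, 15): e=[-6,8,12] → .
    (7,7)@(15, 15): e=[-14,28,0] → .  [on edge]
  covered (2 px):
    . . . . . . . . . .
    . . . . . . . . . .
    . . . . . . . . . .
    . . . . . . . . . .
    . . . . . . . . . .
    . . . . . . X . . .
    . . . . . X . . . .
    . . . . . . . . . .
T1:
  2·area = 14  (B↔C swapped to make it positive)
  edge (13, 9)→(10, 14): d=(-3,5) right/bottom  bias=-1
  edge (10, 14)→(9, 11): d=(-1,-3) top-left  bias=+0
  edge (9, 11)→(13, 9): d=(4,-2) top-left  bias=+0
    (3,2)@(7, 5): e=[42,0,-28] → .  [on edge]
    (8,3)@(17, 7): e=[-14,28,0] → .  [on edge]
    (6,4)@(13, 9): e=[0,14,0] → .  [on edge]
    (4,5)@(9, 11): e=[14,0,0] → X  [on edge]
    (5,5)@(11, 11): e=[4,6,4] → X
    (6,5)@(13, 11): e=[-6,12,8] → .
    (2,6)@(5, 13): e=[28,-14,0] → .  [on edge]
    (4,6)@(9, 13): e=[8,-2,8] → .
    (5,6)@(11, 13): e=[-2,4,12] → .
    (0,7)@(1, 15): e=[42,-28,0] → .  [on edge]
  covered (2 px):
    . . . . . . . . . .
    . . . . . . . . . .
    . . . . . . . . . .
    . . . . . . . . . .
    . . . . . . . . . .
    . . . . X X . . . .
    . . . . . . . . . .
    . . . . . . . . . .

Final: 4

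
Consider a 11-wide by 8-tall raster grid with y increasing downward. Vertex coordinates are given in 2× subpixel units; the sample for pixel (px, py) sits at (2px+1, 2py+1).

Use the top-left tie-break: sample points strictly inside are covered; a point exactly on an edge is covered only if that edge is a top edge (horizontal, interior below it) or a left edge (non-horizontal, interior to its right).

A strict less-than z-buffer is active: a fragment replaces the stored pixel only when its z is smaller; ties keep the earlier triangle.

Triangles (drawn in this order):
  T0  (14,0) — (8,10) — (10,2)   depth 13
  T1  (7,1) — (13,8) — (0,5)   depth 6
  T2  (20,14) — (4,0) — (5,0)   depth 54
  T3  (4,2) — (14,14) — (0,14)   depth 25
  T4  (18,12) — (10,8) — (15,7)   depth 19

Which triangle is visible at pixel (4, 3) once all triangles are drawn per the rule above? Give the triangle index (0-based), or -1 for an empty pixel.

T0:
  2·area = 28
  edge (14, 0)→(8, 10): d=(-6,10) right/bottom  bias=-1
  edge (8, 10)→(10, 2): d=(2,-8) top-left  bias=+0
  edge (10, 2)→(14, 0): d=(4,-2) top-left  bias=+0
    (6,0)@(13, 1): e=[4,22,2] → #
    (7,0)@(15, 1): e=[-16,38,6] → ·
    (5,1)@(11, 3): e=[12,10,6] → #
    (6,1)@(13, 3): e=[-8,26,10] → ·
    (5,2)@(11, 5): e=[0,14,14] → ·  [on edge]
    (4,3)@(9, 7): e=[8,2,18] → #
    (5,3)@(11, 7): e=[-12,18,22] → ·
    (4,4)@(9, 9): e=[-4,6,26] → ·
    (2,7)@(5, 15): e=[0,-14,42] → ·  [on edge]
  covered (3 px):
    · · · · · · # · · · ·
    · · · · · # · · · · ·
    · · · · · · · · · · ·
    · · · · # · · · · · ·
    · · · · · · · · · · ·
    · · · · · · · · · · ·
    · · · · · · · · · · ·
    · · · · · · · · · · ·
T1:
  2·area = 73
  edge (7, 1)→(13, 8): d=(6,7) right/bottom  bias=-1
  edge (13, 8)→(0, 5): d=(-13,-3) top-left  bias=+0
  edge (0, 5)→(7, 1): d=(7,-4) top-left  bias=+0
    (3,0)@(7, 1): e=[0,73,0] → ·  [on edge]
    (2,1)@(5, 3): e=[26,41,6] → #
    (3,1)@(7, 3): e=[12,47,14] → #
    (4,1)@(9, 3): e=[-2,53,22] → ·
    (0,2)@(1, 5): e=[66,3,4] → #
    (1,2)@(3, 5): e=[52,9,12] → #
    (4,2)@(9, 5): e=[10,27,36] → #
    (5,2)@(11, 5): e=[-4,33,44] → ·
    (0,3)@(1, 7): e=[78,-23,18] → ·
    (1,3)@(3, 7): e=[64,-17,26] → ·
    (2,3)@(5, 7): e=[50,-11,34] → ·
    (3,3)@(7, 7): e=[36,-5,42] → ·
    (9,7)@(19, 15): e=[0,-73,146] → ·  [on edge]
  covered (9 px):
    · · · · · · · · · · ·
    · · # # · · · · · · ·
    # # # # # · · · · · ·
    · · · · # # · · · · ·
    · · · · · · · · · · ·
    · · · · · · · · · · ·
    · · · · · · · · · · ·
    · · · · · · · · · · ·
T2:
  2·area = 14
  edge (20, 14)→(4, 0): d=(-16,-14) top-left  bias=+0
  edge (4, 0)→(5, 0): d=(1,0) top-left  bias=+0
  edge (5, 0)→(20, 14): d=(15,14) right/bottom  bias=-1
  covered (0 px):
    · · · · · · · · · · ·
    · · · · · · · · · · ·
    · · · · · · · · · · ·
    · · · · · · · · · · ·
    · · · · · · · · · · ·
    · · · · · · · · · · ·
    · · · · · · · · · · ·
    · · · · · · · · · · ·
T3:
  2·area = 168
  edge (4, 2)→(14, 14): d=(10,12) right/bottom  bias=-1
  edge (14, 14)→(0, 14): d=(-14,0) right/bottom  bias=-1
  edge (0, 14)→(4, 2): d=(4,-12) top-left  bias=+0
    (1,2)@(3, 5): e=[42,126,0] → #  [on edge]
    (2,2)@(5, 5): e=[18,126,24] → #
    (3,2)@(7, 5): e=[-6,126,48] → ·
    (1,3)@(3, 7): e=[62,98,8] → #
    (3,3)@(7, 7): e=[14,98,56] → #
    (4,3)@(9, 7): e=[-10,98,80] → ·
    (1,4)@(3, 9): e=[82,70,16] → #
    (4,4)@(9, 9): e=[10,70,88] → #
    (5,4)@(11, 9): e=[-14,70,112] → ·
    (0,5)@(1, 11): e=[126,42,0] → #  [on edge]
    (5,5)@(11, 11): e=[6,42,120] → #
    (6,5)@(13, 11): e=[-18,42,144] → ·
  covered (22 px):
    · · · · · · · · · · ·
    · · · · · · · · · · ·
    · # # · · · · · · · ·
    · # # # · · · · · · ·
    · # # # # · · · · · ·
    # # # # # # · · · · ·
    # # # # # # # · · · ·
    · · · · · · · · · · ·
T4:
  2·area = 28
  edge (18, 12)→(10, 8): d=(-8,-4) top-left  bias=+0
  edge (10, 8)→(15, 7): d=(5,-1) top-left  bias=+0
  edge (15, 7)→(18, 12): d=(3,5) right/bottom  bias=-1
    (7,3)@(15, 7): e=[28,0,0] → ·  [on edge]
    (2,4)@(5, 9): e=[-28,0,56] → ·  [on edge]
    (6,4)@(13, 9): e=[4,8,16] → #
    (7,4)@(15, 9): e=[12,10,6] → #
    (8,4)@(17, 9): e=[20,12,-4] → ·
    (6,5)@(13, 11): e=[-12,18,22] → ·
    (7,5)@(15, 11): e=[-4,20,12] → ·
    (8,5)@(17, 11): e=[4,22,2] → #
    (9,5)@(19, 11): e=[12,24,-8] → ·
    (8,6)@(17, 13): e=[-12,32,8] → ·
  covered (3 px):
    · · · · · · · · · · ·
    · · · · · · · · · · ·
    · · · · · · · · · · ·
    · · · · · · · · · · ·
    · · · · · · # # · · ·
    · · · · · · · · # · ·
    · · · · · · · · · · ·
    · · · · · · · · · · ·

Z-buffer (winner per pixel, '.' = empty):
  . . . . . . 0 . . . .
  . . 1 1 . 0 . . . . .
  1 1 1 1 1 . . . . . .
  . 3 3 3 1 1 . . . . .
  . 3 3 3 3 . 4 4 . . .
  3 3 3 3 3 3 . . 4 . .
  3 3 3 3 3 3 3 . . . .
  . . . . . . . . . . .

Result: 1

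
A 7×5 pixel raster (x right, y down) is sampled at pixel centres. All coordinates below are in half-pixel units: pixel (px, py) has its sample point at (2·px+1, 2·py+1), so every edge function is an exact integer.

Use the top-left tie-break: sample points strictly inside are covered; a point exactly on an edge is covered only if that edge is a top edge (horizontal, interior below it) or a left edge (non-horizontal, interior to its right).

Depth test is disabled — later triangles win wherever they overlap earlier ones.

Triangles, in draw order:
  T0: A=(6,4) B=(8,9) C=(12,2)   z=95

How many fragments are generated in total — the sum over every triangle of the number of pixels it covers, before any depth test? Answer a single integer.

T0:
  2·area = 34  (B↔C swapped to make it positive)
  edge (6, 4)→(12, 2): d=(6,-2) top-left  bias=+0
  edge (12, 2)→(8, 9): d=(-4,7) right/bottom  bias=-1
  edge (8, 9)→(6, 4): d=(-2,-5) top-left  bias=+0
    (4,1)@(9, 3): e=[0,17,17] → X  [on edge]
    (5,1)@(11, 3): e=[4,3,27] → X
    (6,1)@(13, 3): e=[8,-11,37] → .
    (1,2)@(3, 5): e=[0,51,-17] → .  [on edge]
    (3,2)@(7, 5): e=[8,23,3] → X
    (5,2)@(11, 5): e=[16,-5,23] → .
    (3,3)@(7, 7): e=[20,15,-1] → .
    (4,3)@(9, 7): e=[24,1,9] → X
    (5,3)@(11, 7): e=[28,-13,19] → .
    (4,4)@(9, 9): e=[36,-7,5] → .
  covered (5 px):
    . . . . . . .
    . . . . X X .
    . . . X X . .
    . . . . X . .
    . . . . . . .

Result: 5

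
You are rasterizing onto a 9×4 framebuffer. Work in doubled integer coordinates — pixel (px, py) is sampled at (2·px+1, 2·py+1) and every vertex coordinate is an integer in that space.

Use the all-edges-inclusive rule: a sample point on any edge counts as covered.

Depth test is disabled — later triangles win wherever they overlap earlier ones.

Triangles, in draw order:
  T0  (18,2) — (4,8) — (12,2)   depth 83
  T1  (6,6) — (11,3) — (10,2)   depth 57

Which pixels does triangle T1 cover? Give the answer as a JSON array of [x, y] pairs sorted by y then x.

T0:
  2·area = 36
  edge (18, 2)→(4, 8): d=(-14,6) inclusive
  edge (4, 8)→(12, 2): d=(8,-6) inclusive
  edge (12, 2)→(18, 2): d=(6,0) inclusive
    (5,1)@(11, 3): e=[28,2,6] → █
    (6,1)@(13, 3): e=[16,14,6] → █
    (7,1)@(15, 3): e=[4,26,6] → █
    (8,1)@(17, 3): e=[-8,38,6] → ·
    (4,2)@(9, 5): e=[12,6,18] → █
    (5,2)@(11, 5): e=[0,18,18] → █  [on edge]
    (6,2)@(13, 5): e=[-12,30,18] → ·
    (7,2)@(15, 5): e=[-24,42,18] → ·
    (4,3)@(9, 7): e=[-16,22,30] → ·
    (5,3)@(11, 7): e=[-28,34,30] → ·
  covered (5 px):
    · · · · · · · · ·
    · · · · · █ █ █ ·
    · · · · █ █ · · ·
    · · · · · · · · ·
T1:
  2·area = 8  (B↔C swapped to make it positive)
  edge (6, 6)→(10, 2): d=(4,-4) inclusive
  edge (10, 2)→(11, 3): d=(1,1) inclusive
  edge (11, 3)→(6, 6): d=(-5,3) inclusive
    (4,0)@(9, 1): e=[-8,0,16] → ·  [on edge]
    (5,0)@(11, 1): e=[0,-2,10] → ·  [on edge]
    (4,1)@(9, 3): e=[0,2,6] → █  [on edge]
    (5,1)@(11, 3): e=[8,0,0] → █  [on edge]
    (6,1)@(13, 3): e=[16,-2,-6] → ·
    (3,2)@(7, 5): e=[0,6,2] → █  [on edge]
    (4,2)@(9, 5): e=[8,4,-4] → ·
    (5,2)@(11, 5): e=[16,2,-10] → ·
    (6,2)@(13, 5): e=[24,0,-16] → ·  [on edge]
    (2,3)@(5, 7): e=[0,10,-2] → ·  [on edge]
    (3,3)@(7, 7): e=[8,8,-8] → ·
    (7,3)@(15, 7): e=[40,0,-32] → ·  [on edge]
  covered (3 px):
    · · · · · · · · ·
    · · · · █ █ · · ·
    · · · █ · · · · ·
    · · · · · · · · ·

Final: [[4,1],[5,1],[3,2]]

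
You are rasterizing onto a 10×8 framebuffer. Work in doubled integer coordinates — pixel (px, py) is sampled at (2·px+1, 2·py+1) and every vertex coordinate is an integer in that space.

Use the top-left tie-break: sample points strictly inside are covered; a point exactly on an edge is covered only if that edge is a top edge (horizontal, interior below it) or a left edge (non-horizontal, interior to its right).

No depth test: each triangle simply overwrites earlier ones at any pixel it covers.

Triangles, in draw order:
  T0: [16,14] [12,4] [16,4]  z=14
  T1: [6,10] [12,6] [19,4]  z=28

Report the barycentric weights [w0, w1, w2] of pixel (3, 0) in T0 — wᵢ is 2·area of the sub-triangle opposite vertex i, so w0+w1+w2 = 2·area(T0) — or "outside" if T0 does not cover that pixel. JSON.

T0:
  2·area = 40
  edge (16, 14)→(12, 4): d=(-4,-10) top-left  bias=+0
  edge (12, 4)→(16, 4): d=(4,0) top-left  bias=+0
  edge (16, 4)→(16, 14): d=(0,10) right/bottom  bias=-1
    (6,2)@(13, 5): e=[6,4,30] → #
    (7,2)@(15, 5): e=[26,4,10] → #
    (8,2)@(17, 5): e=[46,4,-10] → ·
    (6,3)@(13, 7): e=[-2,12,30] → ·
    (7,3)@(15, 7): e=[18,12,10] → #
    (8,3)@(17, 7): e=[38,12,-10] → ·
    (7,4)@(15, 9): e=[10,20,10] → #
    (8,4)@(17, 9): e=[30,20,-10] → ·
    (7,5)@(15, 11): e=[2,28,10] → #
    (8,5)@(17, 11): e=[22,28,-10] → ·
    (7,6)@(15, 13): e=[-6,36,10] → ·
  covered (5 px):
    · · · · · · · · · ·
    · · · · · · · · · ·
    · · · · · · # # · ·
    · · · · · · · # · ·
    · · · · · · · # · ·
    · · · · · · · # · ·
    · · · · · · · · · ·
    · · · · · · · · · ·
T1:
  2·area = 16
  edge (6, 10)→(12, 6): d=(6,-4) top-left  bias=+0
  edge (12, 6)→(19, 4): d=(7,-2) top-left  bias=+0
  edge (19, 4)→(6, 10): d=(-13,6) right/bottom  bias=-1
    (5,3)@(11, 7): e=[2,5,9] → #
    (6,3)@(13, 7): e=[10,9,-3] → ·
    (5,4)@(11, 9): e=[14,19,-17] → ·
  covered (1 px):
    · · · · · · · · · ·
    · · · · · · · · · ·
    · · · · · · · · · ·
    · · · · · # · · · ·
    · · · · · · · · · ·
    · · · · · · · · · ·
    · · · · · · · · · ·
    · · · · · · · · · ·

Answer: "outside"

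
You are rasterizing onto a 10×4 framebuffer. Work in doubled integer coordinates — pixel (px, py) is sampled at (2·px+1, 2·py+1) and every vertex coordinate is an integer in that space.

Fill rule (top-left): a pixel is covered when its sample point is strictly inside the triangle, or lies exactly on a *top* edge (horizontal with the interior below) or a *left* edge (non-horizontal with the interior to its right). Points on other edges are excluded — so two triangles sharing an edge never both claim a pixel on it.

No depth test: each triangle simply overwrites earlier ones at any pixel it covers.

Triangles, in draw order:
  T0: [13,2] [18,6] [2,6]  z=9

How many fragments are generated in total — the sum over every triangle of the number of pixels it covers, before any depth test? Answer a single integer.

T0:
  2·area = 64
  edge (13, 2)→(18, 6): d=(5,4) right/bottom  bias=-1
  edge (18, 6)→(2, 6): d=(-16,0) right/bottom  bias=-1
  edge (2, 6)→(13, 2): d=(11,-4) top-left  bias=+0
    (5,1)@(11, 3): e=[13,48,3] → █
    (6,1)@(13, 3): e=[5,48,11] → █
    (7,1)@(15, 3): e=[-3,48,19] → ·
    (2,2)@(5, 5): e=[47,16,1] → █
    (3,2)@(7, 5): e=[39,16,9] → █
    (4,2)@(9, 5): e=[31,16,17] → █
    (7,2)@(15, 5): e=[7,16,41] → █
    (8,2)@(17, 5): e=[-1,16,49] → ·
    (2,3)@(5, 7): e=[57,-16,23] → ·
    (3,3)@(7, 7): e=[49,-16,31] → ·
    (4,3)@(9, 7): e=[41,-16,39] → ·
    (5,3)@(11, 7): e=[33,-16,47] → ·
  covered (8 px):
    · · · · · · · · · ·
    · · · · · █ █ · · ·
    · · █ █ █ █ █ █ · ·
    · · · · · · · · · ·

Result: 8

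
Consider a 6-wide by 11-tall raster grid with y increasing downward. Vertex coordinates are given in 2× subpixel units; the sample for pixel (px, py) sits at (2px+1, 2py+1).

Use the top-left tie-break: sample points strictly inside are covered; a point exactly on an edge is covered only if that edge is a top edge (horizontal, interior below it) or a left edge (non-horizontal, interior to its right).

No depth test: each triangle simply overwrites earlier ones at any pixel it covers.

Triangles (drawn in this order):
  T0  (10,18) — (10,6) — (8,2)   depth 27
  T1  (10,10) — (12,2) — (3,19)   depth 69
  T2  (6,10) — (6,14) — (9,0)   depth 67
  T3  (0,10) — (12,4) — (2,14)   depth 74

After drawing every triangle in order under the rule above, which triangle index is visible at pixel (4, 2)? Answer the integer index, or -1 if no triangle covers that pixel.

T0:
  2·area = 24  (B↔C swapped to make it positive)
  edge (10, 18)→(8, 2): d=(-2,-16) top-left  bias=+0
  edge (8, 2)→(10, 6): d=(2,4) right/bottom  bias=-1
  edge (10, 6)→(10, 18): d=(0,12) right/bottom  bias=-1
    (4,2)@(9, 5): e=[10,2,12] → █
    (5,2)@(11, 5): e=[42,-6,-12] → ·
    (4,3)@(9, 7): e=[6,6,12] → █
    (5,3)@(11, 7): e=[38,-2,-12] → ·
    (4,4)@(9, 9): e=[2,10,12] → █
    (5,4)@(11, 9): e=[34,2,-12] → ·
    (4,5)@(9, 11): e=[-2,14,12] → ·
  covered (3 px):
    · · · · · ·
    · · · · · ·
    · · · · █ ·
    · · · · █ ·
    · · · · █ ·
    · · · · · ·
    · · · · · ·
    · · · · · ·
    · · · · · ·
    · · · · · ·
    · · · · · ·
T1:
  2·area = 38  (B↔C swapped to make it positive)
  edge (10, 10)→(3, 19): d=(-7,9) right/bottom  bias=-1
  edge (3, 19)→(12, 2): d=(9,-17) top-left  bias=+0
  edge (12, 2)→(10, 10): d=(-2,8) right/bottom  bias=-1
    (5,2)@(11, 5): e=[26,10,2] → █
    (5,3)@(11, 7): e=[12,28,-2] → ·
    (4,4)@(9, 9): e=[16,12,10] → █
    (5,4)@(11, 9): e=[-2,46,-6] → ·
    (4,5)@(9, 11): e=[2,30,6] → █
    (5,5)@(11, 11): e=[-16,64,-10] → ·
    (3,6)@(7, 13): e=[6,14,18] → █
    (4,6)@(9, 13): e=[-12,48,2] → ·
    (3,7)@(7, 15): e=[-8,32,14] → ·
    (1,9)@(3, 19): e=[0,0,38] → ·  [on edge]
  covered (4 px):
    · · · · · ·
    · · · · · ·
    · · · · · █
    · · · · · ·
    · · · · █ ·
    · · · · █ ·
    · · · █ · ·
    · · · · · ·
    · · · · · ·
    · · · · · ·
    · · · · · ·
T2:
  2·area = 12  (B↔C swapped to make it positive)
  edge (6, 10)→(9, 0): d=(3,-10) top-left  bias=+0
  edge (9, 0)→(6, 14): d=(-3,14) right/bottom  bias=-1
  edge (6, 14)→(6, 10): d=(0,-4) top-left  bias=+0
    (3,3)@(7, 7): e=[1,7,4] → █
    (4,3)@(9, 7): e=[21,-21,12] → ·
    (3,4)@(7, 9): e=[7,1,4] → █
    (4,4)@(9, 9): e=[27,-27,12] → ·
    (3,5)@(7, 11): e=[13,-5,4] → ·
  covered (2 px):
    · · · · · ·
    · · · · · ·
    · · · · · ·
    · · · █ · ·
    · · · █ · ·
    · · · · · ·
    · · · · · ·
    · · · · · ·
    · · · · · ·
    · · · · · ·
    · · · · · ·
T3:
  2·area = 60
  edge (0, 10)→(12, 4): d=(12,-6) top-left  bias=+0
  edge (12, 4)→(2, 14): d=(-10,10) right/bottom  bias=-1
  edge (2, 14)→(0, 10): d=(-2,-4) top-left  bias=+0
    (5,2)@(11, 5): e=[6,0,54] → ·  [on edge]
    (3,3)@(7, 7): e=[6,20,34] → █
    (4,3)@(9, 7): e=[18,0,42] → ·  [on edge]
    (1,4)@(3, 9): e=[6,40,14] → █
    (2,4)@(5, 9): e=[18,20,22] → █
    (3,4)@(7, 9): e=[30,0,30] → ·  [on edge]
    (0,5)@(1, 11): e=[18,40,2] → █
    (2,5)@(5, 11): e=[42,0,18] → ·  [on edge]
    (0,6)@(1, 13): e=[42,20,-2] → ·
    (1,6)@(3, 13): e=[54,0,6] → ·  [on edge]
    (0,7)@(1, 15): e=[66,0,-6] → ·  [on edge]
  covered (5 px):
    · · · · · ·
    · · · · · ·
    · · · · · ·
    · · · █ · ·
    · █ █ · · ·
    █ █ · · · ·
    · · · · · ·
    · · · · · ·
    · · · · · ·
    · · · · · ·
    · · · · · ·

Z-buffer (winner per pixel, '.' = empty):
  . . . . . .
  . . . . . .
  . . . . 0 1
  . . . 3 0 .
  . 3 3 2 1 .
  3 3 . . 1 .
  . . . 1 . .
  . . . . . .
  . . . . . .
  . . . . . .
  . . . . . .

Result: 0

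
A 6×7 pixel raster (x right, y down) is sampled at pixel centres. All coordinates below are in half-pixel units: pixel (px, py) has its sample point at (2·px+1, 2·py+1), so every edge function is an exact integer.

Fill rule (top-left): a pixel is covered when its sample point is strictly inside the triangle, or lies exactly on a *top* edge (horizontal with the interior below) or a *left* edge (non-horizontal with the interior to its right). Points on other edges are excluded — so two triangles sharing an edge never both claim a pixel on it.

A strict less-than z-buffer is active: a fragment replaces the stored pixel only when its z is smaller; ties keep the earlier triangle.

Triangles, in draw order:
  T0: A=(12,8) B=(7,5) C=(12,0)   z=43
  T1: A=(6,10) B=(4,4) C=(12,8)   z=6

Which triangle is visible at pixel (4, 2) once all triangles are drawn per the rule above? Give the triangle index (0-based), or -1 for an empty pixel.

T0:
  2·area = 40
  edge (12, 8)→(7, 5): d=(-5,-3) top-left  bias=+0
  edge (7, 5)→(12, 0): d=(5,-5) top-left  bias=+0
  edge (12, 0)→(12, 8): d=(0,8) right/bottom  bias=-1
    (5,0)@(11, 1): e=[32,0,8] → X  [on edge]
    (4,1)@(9, 3): e=[16,0,24] → X  [on edge]
    (3,2)@(7, 5): e=[0,0,40] → X  [on edge]
    (2,3)@(5, 7): e=[-16,0,56] → .  [on edge]
    (3,3)@(7, 7): e=[-10,10,40] → .
    (4,3)@(9, 7): e=[-4,20,24] → .
    (5,3)@(11, 7): e=[2,30,8] → X
    (1,4)@(3, 9): e=[-32,0,72] → .  [on edge]
    (5,4)@(11, 9): e=[-8,40,8] → .
    (0,5)@(1, 11): e=[-48,0,88] → .  [on edge]
  covered (7 px):
    . . . . . X
    . . . . X X
    . . . X X X
    . . . . . X
    . . . . . .
    . . . . . .
    . . . . . .
T1:
  2·area = 40
  edge (6, 10)→(4, 4): d=(-2,-6) top-left  bias=+0
  edge (4, 4)→(12, 8): d=(8,4) right/bottom  bias=-1
  edge (12, 8)→(6, 10): d=(-6,2) right/bottom  bias=-1
    (1,0)@(3, 1): e=[0,-20,60] → .  [on edge]
    (2,2)@(5, 5): e=[4,4,32] → X
    (3,2)@(7, 5): e=[16,-4,28] → .
    (2,3)@(5, 7): e=[0,20,20] → X  [on edge]
    (3,3)@(7, 7): e=[12,12,16] → X
    (4,3)@(9, 7): e=[24,4,12] → X
    (5,3)@(11, 7): e=[36,-4,8] → .
    (2,4)@(5, 9): e=[-4,36,8] → .
    (3,4)@(7, 9): e=[8,28,4] → X
    (4,4)@(9, 9): e=[20,20,0] → .  [on edge]
    (1,5)@(3, 11): e=[-20,60,0] → .  [on edge]
    (3,5)@(7, 11): e=[4,44,-8] → .
    (3,6)@(7, 13): e=[0,60,-20] → .  [on edge]
  covered (5 px):
    . . . . . .
    . . . . . .
    . . X . . .
    . . X X X .
    . . . X . .
    . . . . . .
    . . . . . .

Z-buffer (winner per pixel, '.' = empty):
  . . . . . 0
  . . . . 0 0
  . . 1 0 0 0
  . . 1 1 1 0
  . . . 1 . .
  . . . . . .
  . . . . . .

Result: 0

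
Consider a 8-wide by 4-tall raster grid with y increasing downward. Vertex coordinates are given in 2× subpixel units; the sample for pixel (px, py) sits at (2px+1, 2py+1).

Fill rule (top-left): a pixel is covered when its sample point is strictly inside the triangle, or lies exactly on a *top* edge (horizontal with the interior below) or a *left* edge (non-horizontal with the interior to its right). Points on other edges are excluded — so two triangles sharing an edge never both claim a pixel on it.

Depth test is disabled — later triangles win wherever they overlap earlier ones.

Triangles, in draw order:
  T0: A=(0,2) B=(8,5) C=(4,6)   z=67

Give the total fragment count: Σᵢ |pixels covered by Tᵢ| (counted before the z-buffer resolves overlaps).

T0:
  2·area = 20
  edge (0, 2)→(8, 5): d=(8,3) right/bottom  bias=-1
  edge (8, 5)→(4, 6): d=(-4,1) right/bottom  bias=-1
  edge (4, 6)→(0, 2): d=(-4,-4) top-left  bias=+0
    (0,1)@(1, 3): e=[5,15,0] → X  [on edge]
    (1,1)@(3, 3): e=[-1,13,8] → .
    (0,2)@(1, 5): e=[21,7,-8] → .
    (1,2)@(3, 5): e=[15,5,0] → X  [on edge]
    (2,2)@(5, 5): e=[9,3,8] → X
    (3,2)@(7, 5): e=[3,1,16] → X
    (4,2)@(9, 5): e=[-3,-1,24] → .
    (1,3)@(3, 7): e=[31,-3,-8] → .
    (2,3)@(5, 7): e=[25,-5,0] → .  [on edge]
    (3,3)@(7, 7): e=[19,-7,8] → .
  covered (4 px):
    . . . . . . . .
    X . . . . . . .
    . X X X . . . .
    . . . . . . . .

Answer: 4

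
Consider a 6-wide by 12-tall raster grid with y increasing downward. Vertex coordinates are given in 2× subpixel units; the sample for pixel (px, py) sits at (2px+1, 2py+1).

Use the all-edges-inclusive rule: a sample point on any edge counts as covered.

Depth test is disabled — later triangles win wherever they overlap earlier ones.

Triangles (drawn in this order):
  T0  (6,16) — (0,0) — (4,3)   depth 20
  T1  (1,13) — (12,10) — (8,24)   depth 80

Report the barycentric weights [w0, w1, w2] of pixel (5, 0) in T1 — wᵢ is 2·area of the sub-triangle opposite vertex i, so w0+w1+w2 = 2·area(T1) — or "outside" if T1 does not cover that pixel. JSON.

T0:
  2·area = 46
  edge (6, 16)→(0, 0): d=(-6,-16) inclusive
  edge (0, 0)→(4, 3): d=(4,3) inclusive
  edge (4, 3)→(6, 16): d=(2,13) inclusive
    (0,0)@(1, 1): e=[10,1,35] → █
    (1,0)@(3, 1): e=[42,-5,9] → ·
    (0,1)@(1, 3): e=[-2,9,39] → ·
    (1,1)@(3, 3): e=[30,3,13] → █
    (2,1)@(5, 3): e=[62,-3,-13] → ·
    (1,2)@(3, 5): e=[18,11,17] → █
    (2,2)@(5, 5): e=[50,5,-9] → ·
    (1,3)@(3, 7): e=[6,19,21] → █
    (2,3)@(5, 7): e=[38,13,-5] → ·
    (1,4)@(3, 9): e=[-6,27,25] → ·
    (2,5)@(5, 11): e=[14,29,3] → █
    (3,5)@(7, 11): e=[46,23,-23] → ·
  covered (6 px):
    █ · · · · ·
    · █ · · · ·
    · █ · · · ·
    · █ · · · ·
    · · · · · ·
    · · █ · · ·
    · · █ · · ·
    · · · · · ·
    · · · · · ·
    · · · · · ·
    · · · · · ·
    · · · · · ·
T1:
  2·area = 142
  edge (1, 13)→(12, 10): d=(11,-3) inclusive
  edge (12, 10)→(8, 24): d=(-4,14) inclusive
  edge (8, 24)→(1, 13): d=(-7,-11) inclusive
    (4,5)@(9, 11): e=[2,38,102] → █
    (5,5)@(11, 11): e=[8,10,124] → █
    (0,6)@(1, 13): e=[0,142,0] → █  [on edge]
    (1,6)@(3, 13): e=[6,114,22] → █
    (2,6)@(5, 13): e=[12,86,44] → █
    (3,6)@(7, 13): e=[18,58,66] → █
    (0,7)@(1, 15): e=[22,134,-14] → ·
    (1,7)@(3, 15): e=[28,106,8] → █
    (5,7)@(11, 15): e=[52,-6,96] → ·
    (1,8)@(3, 17): e=[50,98,-6] → ·
    (2,8)@(5, 17): e=[56,70,16] → █
    (5,8)@(11, 17): e=[74,-14,82] → ·
  covered (19 px):
    · · · · · ·
    · · · · · ·
    · · · · · ·
    · · · · · ·
    · · · · · ·
    · · · · █ █
    █ █ █ █ █ █
    · █ █ █ █ ·
    · · █ █ █ ·
    · · █ █ █ ·
    · · · █ · ·
    · · · · · ·

Result: "outside"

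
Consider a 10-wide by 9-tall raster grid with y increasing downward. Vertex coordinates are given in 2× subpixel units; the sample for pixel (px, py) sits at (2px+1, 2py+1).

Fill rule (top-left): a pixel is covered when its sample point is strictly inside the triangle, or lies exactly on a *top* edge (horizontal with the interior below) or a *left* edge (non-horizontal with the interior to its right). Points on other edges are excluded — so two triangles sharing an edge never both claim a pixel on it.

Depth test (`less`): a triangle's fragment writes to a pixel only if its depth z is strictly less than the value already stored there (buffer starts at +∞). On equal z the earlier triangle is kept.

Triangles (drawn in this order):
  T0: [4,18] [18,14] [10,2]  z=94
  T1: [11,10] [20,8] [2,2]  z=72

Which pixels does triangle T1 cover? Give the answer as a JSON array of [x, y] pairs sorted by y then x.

T0:
  2·area = 200  (B↔C swapped to make it positive)
  edge (4, 18)→(10, 2): d=(6,-16) top-left  bias=+0
  edge (10, 2)→(18, 14): d=(8,12) right/bottom  bias=-1
  edge (18, 14)→(4, 18): d=(-14,4) right/bottom  bias=-1
    (4,2)@(9, 5): e=[2,36,162] → █
    (5,2)@(11, 5): e=[34,12,154] → █
    (6,2)@(13, 5): e=[66,-12,146] → ·
    (4,3)@(9, 7): e=[14,52,134] → █
    (6,3)@(13, 7): e=[78,4,118] → █
    (7,3)@(15, 7): e=[110,-20,110] → ·
    (4,4)@(9, 9): e=[26,68,106] → █
    (7,4)@(15, 9): e=[122,-4,82] → ·
    (3,5)@(7, 11): e=[6,108,86] → █
    (7,5)@(15, 11): e=[134,12,54] → █
    (8,5)@(17, 11): e=[166,-12,46] → ·
    (3,6)@(7, 13): e=[18,124,58] → █
  covered (25 px):
    · · · · · · · · · ·
    · · · · · · · · · ·
    · · · · █ █ · · · ·
    · · · · █ █ █ · · ·
    · · · · █ █ █ · · ·
    · · · █ █ █ █ █ · ·
    · · · █ █ █ █ █ █ ·
    · · · █ █ █ █ · · ·
    · · █ █ · · · · · ·
T1:
  2·area = 90  (B↔C swapped to make it positive)
  edge (11, 10)→(2, 2): d=(-9,-8) top-left  bias=+0
  edge (2, 2)→(20, 8): d=(18,6) right/bottom  bias=-1
  edge (20, 8)→(11, 10): d=(-9,2) right/bottom  bias=-1
    (2,1)@(5, 3): e=[15,0,75] → ·  [on edge]
    (3,2)@(7, 5): e=[13,24,53] → █
    (4,2)@(9, 5): e=[29,12,49] → █
    (5,2)@(11, 5): e=[45,0,45] → ·  [on edge]
    (3,3)@(7, 7): e=[-5,60,35] → ·
    (4,3)@(9, 7): e=[11,48,31] → █
    (5,3)@(11, 7): e=[27,36,27] → █
    (6,3)@(13, 7): e=[43,24,23] → █
    (7,3)@(15, 7): e=[59,12,19] → █
    (8,3)@(17, 7): e=[75,0,15] → ·  [on edge]
    (4,4)@(9, 9): e=[-7,84,13] → ·
    (5,4)@(11, 9): e=[9,72,9] → █
  covered (9 px):
    · · · · · · · · · ·
    · · · · · · · · · ·
    · · · █ █ · · · · ·
    · · · · █ █ █ █ · ·
    · · · · · █ █ █ · ·
    · · · · · · · · · ·
    · · · · · · · · · ·
    · · · · · · · · · ·
    · · · · · · · · · ·

Result: [[3,2],[4,2],[4,3],[5,3],[6,3],[7,3],[5,4],[6,4],[7,4]]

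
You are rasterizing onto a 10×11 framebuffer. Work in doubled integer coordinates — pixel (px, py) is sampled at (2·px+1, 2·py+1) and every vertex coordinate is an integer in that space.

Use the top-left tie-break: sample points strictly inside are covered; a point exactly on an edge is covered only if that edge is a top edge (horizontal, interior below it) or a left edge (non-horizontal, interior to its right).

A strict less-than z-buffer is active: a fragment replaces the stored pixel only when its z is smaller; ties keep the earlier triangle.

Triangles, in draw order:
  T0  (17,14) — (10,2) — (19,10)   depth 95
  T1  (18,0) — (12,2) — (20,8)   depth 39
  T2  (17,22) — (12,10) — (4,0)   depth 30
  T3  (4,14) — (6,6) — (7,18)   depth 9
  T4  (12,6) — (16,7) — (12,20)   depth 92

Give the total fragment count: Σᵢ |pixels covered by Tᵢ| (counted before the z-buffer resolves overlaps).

T0:
  2·area = 52
  edge (17, 14)→(10, 2): d=(-7,-12) top-left  bias=+0
  edge (10, 2)→(19, 10): d=(9,8) right/bottom  bias=-1
  edge (19, 10)→(17, 14): d=(-2,4) right/bottom  bias=-1
    (5,1)@(11, 3): e=[5,1,46] → #
    (6,1)@(13, 3): e=[29,-15,38] → ·
    (5,2)@(11, 5): e=[-9,19,42] → ·
    (6,2)@(13, 5): e=[15,3,34] → #
    (7,2)@(15, 5): e=[39,-13,26] → ·
    (6,3)@(13, 7): e=[1,21,30] → #
    (7,3)@(15, 7): e=[25,5,22] → #
    (8,3)@(17, 7): e=[49,-11,14] → ·
    (6,4)@(13, 9): e=[-13,39,26] → ·
    (7,4)@(15, 9): e=[11,23,18] → #
    (8,4)@(17, 9): e=[35,7,10] → #
    (9,4)@(19, 9): e=[59,-9,2] → ·
  covered (8 px):
    · · · · · · · · · ·
    · · · · · # · · · ·
    · · · · · · # · · ·
    · · · · · · # # · ·
    · · · · · · · # # ·
    · · · · · · · · # ·
    · · · · · · · · # ·
    · · · · · · · · · ·
    · · · · · · · · · ·
    · · · · · · · · · ·
    · · · · · · · · · ·
T1:
  2·area = 52  (B↔C swapped to make it positive)
  edge (18, 0)→(20, 8): d=(2,8) right/bottom  bias=-1
  edge (20, 8)→(12, 2): d=(-8,-6) top-left  bias=+0
  edge (12, 2)→(18, 0): d=(6,-2) top-left  bias=+0
    (7,0)@(15, 1): e=[26,26,0] → #  [on edge]
    (8,0)@(17, 1): e=[10,38,4] → #
    (9,0)@(19, 1): e=[-6,50,8] → ·
    (4,1)@(9, 3): e=[78,-26,0] → ·  [on edge]
    (7,1)@(15, 3): e=[30,10,12] → #
    (9,1)@(19, 3): e=[-2,34,20] → ·
    (1,2)@(3, 5): e=[130,-78,0] → ·  [on edge]
    (7,2)@(15, 5): e=[34,-6,24] → ·
    (8,2)@(17, 5): e=[18,6,28] → #
    (9,2)@(19, 5): e=[2,18,32] → #
    (8,3)@(17, 7): e=[22,-10,40] → ·
    (9,3)@(19, 7): e=[6,2,44] → #
  covered (7 px):
    · · · · · · · # # ·
    · · · · · · · # # ·
    · · · · · · · · # #
    · · · · · · · · · #
    · · · · · · · · · ·
    · · · · · · · · · ·
    · · · · · · · · · ·
    · · · · · · · · · ·
    · · · · · · · · · ·
    · · · · · · · · · ·
    · · · · · · · · · ·
T2:
  2·area = 46  (B↔C swapped to make it positive)
  edge (17, 22)→(4, 0): d=(-13,-22) top-left  bias=+0
  edge (4, 0)→(12, 10): d=(8,10) right/bottom  bias=-1
  edge (12, 10)→(17, 22): d=(5,12) right/bottom  bias=-1
    (3,2)@(7, 5): e=[1,10,35] → #
    (4,2)@(9, 5): e=[45,-10,11] → ·
    (3,3)@(7, 7): e=[-25,26,45] → ·
    (4,3)@(9, 7): e=[19,6,21] → #
    (5,3)@(11, 7): e=[63,-14,-3] → ·
    (4,4)@(9, 9): e=[-7,22,31] → ·
    (5,4)@(11, 9): e=[37,2,7] → #
    (6,4)@(13, 9): e=[81,-18,-17] → ·
    (5,5)@(11, 11): e=[11,18,17] → #
    (6,5)@(13, 11): e=[55,-2,-7] → ·
    (5,6)@(11, 13): e=[-15,34,27] → ·
    (6,6)@(13, 13): e=[29,14,3] → #
  covered (6 px):
    · · · · · · · · · ·
    · · · · · · · · · ·
    · · · # · · · · · ·
    · · · · # · · · · ·
    · · · · · # · · · ·
    · · · · · # · · · ·
    · · · · · · # · · ·
    · · · · · · # · · ·
    · · · · · · · · · ·
    · · · · · · · · · ·
    · · · · · · · · · ·
T3:
  2·area = 32
  edge (4, 14)→(6, 6): d=(2,-8) top-left  bias=+0
  edge (6, 6)→(7, 18): d=(1,12) right/bottom  bias=-1
  edge (7, 18)→(4, 14): d=(-3,-4) top-left  bias=+0
    (2,5)@(5, 11): e=[2,17,13] → #
    (3,5)@(7, 11): e=[18,-7,21] → ·
    (2,6)@(5, 13): e=[6,19,7] → #
    (3,6)@(7, 13): e=[22,-5,15] → ·
    (2,7)@(5, 15): e=[10,21,1] → #
    (3,7)@(7, 15): e=[26,-3,9] → ·
    (2,8)@(5, 17): e=[14,23,-5] → ·
  covered (3 px):
    · · · · · · · · · ·
    · · · · · · · · · ·
    · · · · · · · · · ·
    · · · · · · · · · ·
    · · · · · · · · · ·
    · · # · · · · · · ·
    · · # · · · · · · ·
    · · # · · · · · · ·
    · · · · · · · · · ·
    · · · · · · · · · ·
    · · · · · · · · · ·
T4:
  2·area = 56
  edge (12, 6)→(16, 7): d=(4,1) right/bottom  bias=-1
  edge (16, 7)→(12, 20): d=(-4,13) right/bottom  bias=-1
  edge (12, 20)→(12, 6): d=(0,-14) top-left  bias=+0
    (6,3)@(13, 7): e=[3,39,14] → #
    (7,3)@(15, 7): e=[1,13,42] → #
    (8,3)@(17, 7): e=[-1,-13,70] → ·
    (6,4)@(13, 9): e=[11,31,14] → #
    (8,4)@(17, 9): e=[7,-21,70] → ·
    (6,5)@(13, 11): e=[19,23,14] → #
    (7,5)@(15, 11): e=[17,-3,42] → ·
    (6,6)@(13, 13): e=[27,15,14] → #
    (7,6)@(15, 13): e=[25,-11,42] → ·
    (6,7)@(13, 15): e=[35,7,14] → #
    (7,7)@(15, 15): e=[33,-19,42] → ·
    (6,8)@(13, 17): e=[43,-1,14] → ·
  covered (7 px):
    · · · · · · · · · ·
    · · · · · · · · · ·
    · · · · · · · · · ·
    · · · · · · # # · ·
    · · · · · · # # · ·
    · · · · · · # · · ·
    · · · · · · # · · ·
    · · · · · · # · · ·
    · · · · · · · · · ·
    · · · · · · · · · ·
    · · · · · · · · · ·

Final: 31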